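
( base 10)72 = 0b1001000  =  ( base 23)33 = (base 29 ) 2e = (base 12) 60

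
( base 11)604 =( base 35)KU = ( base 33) m4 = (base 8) 1332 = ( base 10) 730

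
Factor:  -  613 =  - 613^1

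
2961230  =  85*34838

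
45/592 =45/592 = 0.08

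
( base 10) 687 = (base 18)223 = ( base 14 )371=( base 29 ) NK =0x2af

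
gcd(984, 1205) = 1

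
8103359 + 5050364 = 13153723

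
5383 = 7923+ - 2540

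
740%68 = 60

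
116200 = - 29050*( - 4) 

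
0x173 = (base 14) 1c7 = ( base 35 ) AL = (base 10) 371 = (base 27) DK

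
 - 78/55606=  - 1+27764/27803 = - 0.00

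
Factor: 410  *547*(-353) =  - 79167310 = - 2^1*5^1*41^1*353^1*547^1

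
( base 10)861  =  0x35d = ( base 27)14O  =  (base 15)3c6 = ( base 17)2GB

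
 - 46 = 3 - 49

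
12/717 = 4/239 = 0.02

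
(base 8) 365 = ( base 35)70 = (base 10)245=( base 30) 85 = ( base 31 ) 7s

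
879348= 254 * 3462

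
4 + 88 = 92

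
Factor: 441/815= 3^2*5^( - 1 )*7^2*163^( - 1 )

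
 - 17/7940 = -17/7940 = -  0.00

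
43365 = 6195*7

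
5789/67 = 86+27/67 = 86.40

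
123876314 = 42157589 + 81718725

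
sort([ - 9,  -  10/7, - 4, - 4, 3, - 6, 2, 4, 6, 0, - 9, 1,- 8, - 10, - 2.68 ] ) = [-10,- 9,-9, -8, - 6, - 4, - 4 , - 2.68, - 10/7, 0,1,2,3, 4, 6]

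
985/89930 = 197/17986= 0.01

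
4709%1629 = 1451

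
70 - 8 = 62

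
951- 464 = 487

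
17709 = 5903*3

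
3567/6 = 594+1/2  =  594.50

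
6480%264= 144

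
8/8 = 1 = 1.00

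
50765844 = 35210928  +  15554916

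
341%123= 95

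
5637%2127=1383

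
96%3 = 0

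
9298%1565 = 1473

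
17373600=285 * 60960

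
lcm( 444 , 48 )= 1776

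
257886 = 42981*6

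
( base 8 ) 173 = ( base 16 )7B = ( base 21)5i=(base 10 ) 123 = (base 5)443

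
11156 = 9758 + 1398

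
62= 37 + 25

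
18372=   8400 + 9972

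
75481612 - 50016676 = 25464936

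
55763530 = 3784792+51978738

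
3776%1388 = 1000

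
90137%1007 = 514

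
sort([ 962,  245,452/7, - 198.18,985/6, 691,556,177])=[ - 198.18,452/7,985/6,177,245, 556,691, 962]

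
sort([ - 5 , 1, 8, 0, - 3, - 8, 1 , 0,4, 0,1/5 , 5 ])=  [ - 8, -5, - 3,0 , 0 , 0 , 1/5,1  ,  1, 4,5,8] 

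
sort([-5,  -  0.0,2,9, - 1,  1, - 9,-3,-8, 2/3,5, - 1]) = [  -  9, - 8,-5, - 3, - 1, - 1, - 0.0, 2/3,1,2, 5,9 ]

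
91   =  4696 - 4605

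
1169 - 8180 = -7011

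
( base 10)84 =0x54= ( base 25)39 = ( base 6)220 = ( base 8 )124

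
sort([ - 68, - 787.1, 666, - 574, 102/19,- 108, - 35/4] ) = [ - 787.1, - 574, - 108, - 68, - 35/4,102/19, 666]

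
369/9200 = 369/9200 = 0.04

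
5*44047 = 220235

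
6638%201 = 5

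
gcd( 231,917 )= 7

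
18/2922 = 3/487 = 0.01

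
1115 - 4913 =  - 3798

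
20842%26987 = 20842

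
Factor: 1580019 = 3^1*7^1* 75239^1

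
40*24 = 960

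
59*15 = 885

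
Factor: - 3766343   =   - 7^1*538049^1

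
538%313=225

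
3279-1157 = 2122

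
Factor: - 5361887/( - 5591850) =2^(-1)*3^( - 1)*5^( - 2 )*11^( - 1)*3389^( - 1)*5361887^1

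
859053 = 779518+79535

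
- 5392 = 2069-7461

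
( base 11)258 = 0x131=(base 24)ch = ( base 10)305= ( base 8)461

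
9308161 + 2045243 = 11353404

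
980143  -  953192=26951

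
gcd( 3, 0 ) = 3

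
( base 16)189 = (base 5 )3033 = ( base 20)JD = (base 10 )393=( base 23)H2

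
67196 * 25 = 1679900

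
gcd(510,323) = 17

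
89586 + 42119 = 131705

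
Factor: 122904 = 2^3*3^3*569^1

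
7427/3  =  2475 + 2/3 = 2475.67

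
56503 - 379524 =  - 323021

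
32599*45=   1466955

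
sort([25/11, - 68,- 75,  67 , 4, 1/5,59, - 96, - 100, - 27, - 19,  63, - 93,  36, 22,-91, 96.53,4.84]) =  [ - 100, - 96, - 93,- 91,  -  75, - 68, - 27, - 19, 1/5, 25/11,4,4.84, 22, 36, 59,63,67, 96.53 ] 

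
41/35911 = 41/35911 = 0.00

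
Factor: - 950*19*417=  - 7526850  =  - 2^1*3^1*5^2 * 19^2*139^1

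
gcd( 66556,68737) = 1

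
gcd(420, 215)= 5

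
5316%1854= 1608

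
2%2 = 0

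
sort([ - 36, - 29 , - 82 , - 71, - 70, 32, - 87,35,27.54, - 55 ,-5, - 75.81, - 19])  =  [  -  87,  -  82, - 75.81, - 71,  -  70,- 55, - 36, - 29,  -  19, - 5,27.54,32,35]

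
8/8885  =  8/8885 = 0.00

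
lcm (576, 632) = 45504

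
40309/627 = 64  +  181/627 = 64.29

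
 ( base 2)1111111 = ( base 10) 127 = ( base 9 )151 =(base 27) 4J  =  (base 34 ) 3P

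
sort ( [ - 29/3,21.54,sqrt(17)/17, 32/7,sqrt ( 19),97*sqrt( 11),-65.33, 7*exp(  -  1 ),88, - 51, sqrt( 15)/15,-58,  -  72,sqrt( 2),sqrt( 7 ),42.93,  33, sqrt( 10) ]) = [ - 72, - 65.33,-58, - 51, - 29/3,sqrt( 17)/17,sqrt( 15)/15,sqrt( 2),7*exp( - 1),sqrt( 7 ),sqrt( 10),  sqrt ( 19), 32/7,21.54, 33 , 42.93,88,97*sqrt( 11 )] 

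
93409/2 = 46704 + 1/2 =46704.50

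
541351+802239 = 1343590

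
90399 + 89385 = 179784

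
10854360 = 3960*2741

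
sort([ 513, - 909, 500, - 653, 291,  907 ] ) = [- 909, - 653,  291, 500, 513,  907]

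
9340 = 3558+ 5782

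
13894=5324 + 8570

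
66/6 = 11 = 11.00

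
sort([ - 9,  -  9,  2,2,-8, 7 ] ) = [ - 9, - 9, - 8, 2,  2, 7]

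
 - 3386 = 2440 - 5826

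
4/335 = 4/335 = 0.01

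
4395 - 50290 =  - 45895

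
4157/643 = 6+299/643 =6.47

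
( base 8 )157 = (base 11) A1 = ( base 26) 47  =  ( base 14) 7d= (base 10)111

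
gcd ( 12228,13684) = 4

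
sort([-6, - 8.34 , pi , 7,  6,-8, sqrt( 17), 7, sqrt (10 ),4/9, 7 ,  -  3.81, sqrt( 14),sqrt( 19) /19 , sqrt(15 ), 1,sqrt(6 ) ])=[-8.34,-8,  -  6, - 3.81,sqrt ( 19 ) /19, 4/9,  1, sqrt(6),  pi, sqrt ( 10),sqrt(14), sqrt( 15 ), sqrt( 17 ),6, 7 , 7,7 ] 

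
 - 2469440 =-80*30868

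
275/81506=275/81506=0.00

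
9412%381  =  268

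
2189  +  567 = 2756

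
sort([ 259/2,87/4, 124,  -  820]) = [-820,87/4, 124,259/2]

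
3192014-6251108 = - 3059094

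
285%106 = 73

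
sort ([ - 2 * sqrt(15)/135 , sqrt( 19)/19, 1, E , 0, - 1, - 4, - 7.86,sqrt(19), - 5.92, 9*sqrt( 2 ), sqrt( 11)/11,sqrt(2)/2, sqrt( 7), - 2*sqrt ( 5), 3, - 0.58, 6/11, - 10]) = [ - 10, - 7.86,  -  5.92 , - 2*sqrt(5), - 4, - 1, - 0.58,  -  2*sqrt( 15) /135 , 0,sqrt(19) /19, sqrt (11) /11,6/11, sqrt( 2)/2,1, sqrt(7) , E,3,sqrt (19),9*sqrt ( 2)] 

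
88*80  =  7040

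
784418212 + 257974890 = 1042393102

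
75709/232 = 326 + 77/232 = 326.33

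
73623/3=24541 = 24541.00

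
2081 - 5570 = - 3489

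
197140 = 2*98570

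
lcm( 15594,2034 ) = 46782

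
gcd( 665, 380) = 95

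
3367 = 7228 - 3861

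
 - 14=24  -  38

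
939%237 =228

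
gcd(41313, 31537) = 47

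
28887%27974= 913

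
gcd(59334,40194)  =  1914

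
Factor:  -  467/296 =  - 2^( - 3 )*37^(  -  1 ) * 467^1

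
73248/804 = 91+ 7/67  =  91.10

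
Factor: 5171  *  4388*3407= 2^2*1097^1*3407^1*5171^1 = 77306015636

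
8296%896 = 232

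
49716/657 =75 + 49/73 = 75.67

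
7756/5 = 1551 + 1/5  =  1551.20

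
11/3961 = 11/3961 = 0.00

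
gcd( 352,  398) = 2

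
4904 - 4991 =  - 87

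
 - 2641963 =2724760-5366723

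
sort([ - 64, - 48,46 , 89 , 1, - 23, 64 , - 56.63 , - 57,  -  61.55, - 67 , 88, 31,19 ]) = [  -  67, - 64,-61.55,-57,-56.63 , - 48, - 23, 1,  19 , 31,46 , 64, 88,89]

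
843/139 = 843/139 = 6.06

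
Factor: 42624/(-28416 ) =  - 3/2 =- 2^(  -  1)*3^1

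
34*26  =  884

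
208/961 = 208/961 =0.22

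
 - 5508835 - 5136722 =-10645557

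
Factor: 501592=2^3*7^1*13^2*53^1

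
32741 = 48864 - 16123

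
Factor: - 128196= - 2^2*3^3*1187^1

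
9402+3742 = 13144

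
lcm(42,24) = 168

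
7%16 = 7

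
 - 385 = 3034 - 3419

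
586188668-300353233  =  285835435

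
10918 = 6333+4585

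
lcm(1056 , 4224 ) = 4224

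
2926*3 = 8778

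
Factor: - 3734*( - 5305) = 2^1*5^1*1061^1*1867^1 = 19808870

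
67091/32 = 67091/32 = 2096.59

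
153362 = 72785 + 80577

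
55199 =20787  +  34412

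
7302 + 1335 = 8637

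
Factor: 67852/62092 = 19^( -2)*43^(  -  1 )*16963^1 = 16963/15523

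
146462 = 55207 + 91255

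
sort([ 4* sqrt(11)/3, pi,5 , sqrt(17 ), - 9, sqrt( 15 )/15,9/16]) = [ - 9,sqrt ( 15) /15,9/16,pi,sqrt( 17),4*sqrt( 11 ) /3,5] 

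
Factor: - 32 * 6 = -2^6 * 3^1 = - 192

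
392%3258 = 392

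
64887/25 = 2595 + 12/25 = 2595.48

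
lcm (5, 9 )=45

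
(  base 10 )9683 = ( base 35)7vn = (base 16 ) 25D3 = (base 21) 10k2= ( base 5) 302213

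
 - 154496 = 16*( - 9656)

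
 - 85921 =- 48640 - 37281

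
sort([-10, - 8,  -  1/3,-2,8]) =[ - 10,-8, - 2,- 1/3 , 8]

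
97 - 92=5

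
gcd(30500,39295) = 5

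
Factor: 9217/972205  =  709/74785 = 5^( - 1)  *709^1*14957^ ( - 1) 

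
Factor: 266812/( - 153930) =-2^1*3^(-1) * 5^ (-1 ) *13^1 = -26/15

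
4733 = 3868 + 865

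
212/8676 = 53/2169 = 0.02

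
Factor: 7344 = 2^4*3^3 *17^1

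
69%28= 13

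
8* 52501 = 420008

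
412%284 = 128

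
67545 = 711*95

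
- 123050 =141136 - 264186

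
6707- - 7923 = 14630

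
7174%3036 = 1102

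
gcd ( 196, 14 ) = 14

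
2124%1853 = 271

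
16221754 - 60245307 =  - 44023553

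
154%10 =4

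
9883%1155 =643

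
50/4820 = 5/482 = 0.01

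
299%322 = 299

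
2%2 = 0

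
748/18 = 374/9 = 41.56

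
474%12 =6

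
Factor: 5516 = 2^2*7^1*197^1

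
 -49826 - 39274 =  - 89100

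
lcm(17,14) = 238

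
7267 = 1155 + 6112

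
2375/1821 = 2375/1821  =  1.30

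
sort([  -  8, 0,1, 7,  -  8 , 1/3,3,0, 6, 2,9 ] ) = [ -8,- 8,0, 0,1/3,1 , 2,3, 6,7 , 9]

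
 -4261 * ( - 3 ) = 12783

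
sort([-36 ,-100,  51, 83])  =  [ -100, -36,51, 83]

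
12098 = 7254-  -  4844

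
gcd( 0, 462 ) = 462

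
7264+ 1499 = 8763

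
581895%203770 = 174355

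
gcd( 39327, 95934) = 3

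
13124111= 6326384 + 6797727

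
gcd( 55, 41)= 1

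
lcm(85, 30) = 510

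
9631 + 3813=13444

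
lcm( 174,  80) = 6960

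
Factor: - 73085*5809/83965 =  - 7^ (-1)*37^1*47^1 *157^1 * 311^1 * 2399^(-1)  =  - 84910153/16793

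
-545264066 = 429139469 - 974403535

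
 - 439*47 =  - 20633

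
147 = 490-343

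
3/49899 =1/16633 = 0.00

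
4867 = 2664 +2203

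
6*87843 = 527058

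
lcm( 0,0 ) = 0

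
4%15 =4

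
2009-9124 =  - 7115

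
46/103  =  46/103  =  0.45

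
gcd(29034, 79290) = 18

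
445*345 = 153525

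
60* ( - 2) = - 120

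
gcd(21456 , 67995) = 9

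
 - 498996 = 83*(- 6012) 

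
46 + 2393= 2439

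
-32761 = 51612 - 84373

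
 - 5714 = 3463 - 9177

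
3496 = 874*4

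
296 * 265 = 78440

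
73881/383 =192 + 345/383 = 192.90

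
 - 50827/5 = - 10166 + 3/5  =  - 10165.40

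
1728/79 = 21+69/79 =21.87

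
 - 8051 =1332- 9383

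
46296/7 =6613 + 5/7 = 6613.71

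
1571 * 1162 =1825502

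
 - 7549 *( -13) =98137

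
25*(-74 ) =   -  1850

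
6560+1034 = 7594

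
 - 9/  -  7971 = 3/2657 = 0.00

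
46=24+22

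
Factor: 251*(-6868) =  - 2^2*17^1*101^1 * 251^1 = - 1723868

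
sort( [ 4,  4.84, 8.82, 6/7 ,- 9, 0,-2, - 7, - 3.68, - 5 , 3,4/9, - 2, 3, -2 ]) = [ - 9, - 7  , - 5,-3.68,-2, - 2, -2,0, 4/9,  6/7, 3,3,4,4.84,  8.82]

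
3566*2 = 7132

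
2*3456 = 6912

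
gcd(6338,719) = 1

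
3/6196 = 3/6196 =0.00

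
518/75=6+68/75  =  6.91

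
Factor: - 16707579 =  - 3^1*7^2*113657^1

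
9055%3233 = 2589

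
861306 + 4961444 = 5822750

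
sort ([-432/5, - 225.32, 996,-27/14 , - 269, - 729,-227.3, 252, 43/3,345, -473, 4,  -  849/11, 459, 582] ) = [-729,- 473, - 269,-227.3, - 225.32,- 432/5, - 849/11, - 27/14, 4,43/3,252, 345,  459, 582, 996 ] 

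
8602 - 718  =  7884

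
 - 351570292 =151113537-502683829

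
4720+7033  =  11753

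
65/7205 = 13/1441 = 0.01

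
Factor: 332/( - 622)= - 166/311 =-2^1*83^1*311^ ( - 1) 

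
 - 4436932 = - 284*15623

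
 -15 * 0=0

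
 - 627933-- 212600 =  - 415333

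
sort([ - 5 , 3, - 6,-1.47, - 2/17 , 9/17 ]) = [-6, - 5,-1.47,  -  2/17,9/17 , 3]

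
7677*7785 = 59765445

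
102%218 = 102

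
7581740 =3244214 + 4337526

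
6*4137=24822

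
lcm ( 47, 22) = 1034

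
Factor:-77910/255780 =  - 2^( - 1 )*3^( - 1)*29^( - 1 ) *53^1 = - 53/174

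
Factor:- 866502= - 2^1*3^2* 7^1*13^1*  23^2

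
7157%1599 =761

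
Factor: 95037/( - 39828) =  - 31679/13276 = - 2^( -2)*79^1*401^1*3319^ (-1) 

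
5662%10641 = 5662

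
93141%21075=8841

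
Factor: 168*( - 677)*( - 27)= 2^3*3^4*7^1  *  677^1  =  3070872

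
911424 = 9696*94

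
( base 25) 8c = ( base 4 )3110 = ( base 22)9e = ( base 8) 324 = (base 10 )212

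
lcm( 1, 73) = 73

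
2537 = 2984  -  447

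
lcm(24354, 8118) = 24354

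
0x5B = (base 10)91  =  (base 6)231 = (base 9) 111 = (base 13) 70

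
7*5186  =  36302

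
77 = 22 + 55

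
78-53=25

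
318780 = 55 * 5796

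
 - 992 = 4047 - 5039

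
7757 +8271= 16028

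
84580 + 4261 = 88841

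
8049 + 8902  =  16951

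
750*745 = 558750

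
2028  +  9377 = 11405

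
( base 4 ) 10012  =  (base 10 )262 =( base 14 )14A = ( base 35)7h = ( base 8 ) 406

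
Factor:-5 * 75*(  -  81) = 3^5*5^3 = 30375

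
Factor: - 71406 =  - 2^1*3^2*3967^1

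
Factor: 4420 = 2^2*5^1*13^1*17^1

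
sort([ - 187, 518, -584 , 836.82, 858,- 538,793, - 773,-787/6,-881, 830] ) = [-881,-773 , - 584, - 538,-187, - 787/6, 518, 793, 830, 836.82,  858 ] 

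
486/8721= 18/323 = 0.06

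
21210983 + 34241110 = 55452093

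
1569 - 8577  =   - 7008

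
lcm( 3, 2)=6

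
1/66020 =1/66020  =  0.00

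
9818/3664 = 4909/1832 = 2.68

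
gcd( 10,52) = 2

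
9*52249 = 470241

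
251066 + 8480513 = 8731579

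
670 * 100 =67000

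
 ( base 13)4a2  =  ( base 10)808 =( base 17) 2d9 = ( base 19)24A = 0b1100101000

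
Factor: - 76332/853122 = -2^1*29^(  -  1 ) *4903^( - 1)*6361^1 =- 12722/142187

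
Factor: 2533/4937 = 17^1*149^1*4937^( - 1 )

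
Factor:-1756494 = -2^1*3^2*97583^1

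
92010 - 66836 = 25174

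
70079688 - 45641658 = 24438030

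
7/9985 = 7/9985 = 0.00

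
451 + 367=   818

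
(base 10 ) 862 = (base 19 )277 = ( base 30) SM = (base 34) pc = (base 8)1536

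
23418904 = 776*30179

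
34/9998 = 17/4999= 0.00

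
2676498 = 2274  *1177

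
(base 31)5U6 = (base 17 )12EC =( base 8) 13155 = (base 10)5741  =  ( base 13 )27c8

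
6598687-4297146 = 2301541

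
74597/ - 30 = -2487 +13/30 = - 2486.57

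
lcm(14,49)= 98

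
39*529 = 20631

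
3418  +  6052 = 9470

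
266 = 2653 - 2387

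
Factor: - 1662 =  - 2^1 * 3^1*277^1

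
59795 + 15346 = 75141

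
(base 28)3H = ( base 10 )101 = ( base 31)38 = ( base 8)145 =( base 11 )92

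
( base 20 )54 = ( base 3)10212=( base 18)5e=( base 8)150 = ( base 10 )104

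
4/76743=4/76743 = 0.00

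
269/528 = 269/528 = 0.51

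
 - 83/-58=1 + 25/58  =  1.43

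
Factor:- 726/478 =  - 3^1*11^2*239^( - 1) = - 363/239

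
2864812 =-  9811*( - 292 )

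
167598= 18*9311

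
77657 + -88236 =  - 10579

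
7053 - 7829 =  - 776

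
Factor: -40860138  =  -2^1*3^1*11^1*53^1  *  11681^1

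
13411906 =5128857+8283049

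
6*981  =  5886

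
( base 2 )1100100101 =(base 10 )805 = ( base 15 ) 38a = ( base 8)1445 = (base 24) 19d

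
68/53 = 68/53 = 1.28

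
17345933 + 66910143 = 84256076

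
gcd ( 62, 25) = 1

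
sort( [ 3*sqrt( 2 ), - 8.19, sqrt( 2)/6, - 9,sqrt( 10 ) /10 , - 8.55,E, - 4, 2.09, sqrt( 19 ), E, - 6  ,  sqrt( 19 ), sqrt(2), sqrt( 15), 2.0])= [ - 9 , - 8.55, - 8.19, - 6, - 4, sqrt (2)/6, sqrt( 10) /10,  sqrt(2), 2.0 , 2.09,E,E, sqrt(15) , 3*sqrt(2 ) , sqrt(19 ), sqrt( 19)] 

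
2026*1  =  2026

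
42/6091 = 42/6091 = 0.01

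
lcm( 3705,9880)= 29640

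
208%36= 28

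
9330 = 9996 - 666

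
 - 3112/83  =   - 3112/83=- 37.49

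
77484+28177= 105661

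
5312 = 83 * 64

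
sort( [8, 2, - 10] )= [ - 10,  2,  8]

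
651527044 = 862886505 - 211359461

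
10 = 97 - 87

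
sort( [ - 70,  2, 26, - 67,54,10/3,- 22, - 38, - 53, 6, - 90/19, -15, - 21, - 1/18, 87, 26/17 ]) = [ -70, - 67,-53 , - 38 , - 22, - 21 , - 15,-90/19, - 1/18 , 26/17,2, 10/3,6, 26,54, 87 ]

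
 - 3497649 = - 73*47913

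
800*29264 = 23411200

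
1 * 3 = 3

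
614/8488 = 307/4244=0.07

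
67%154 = 67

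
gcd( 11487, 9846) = 1641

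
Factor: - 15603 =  - 3^1*7^1*743^1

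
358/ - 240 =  - 179/120 = -1.49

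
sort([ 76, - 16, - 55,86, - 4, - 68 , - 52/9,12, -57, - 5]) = [-68, - 57, - 55 ,- 16, - 52/9, - 5, - 4, 12,76,86]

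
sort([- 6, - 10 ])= [ - 10 , - 6 ]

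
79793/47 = 79793/47 = 1697.72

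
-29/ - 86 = 29/86 = 0.34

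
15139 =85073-69934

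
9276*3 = 27828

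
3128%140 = 48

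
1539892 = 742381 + 797511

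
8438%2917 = 2604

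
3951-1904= 2047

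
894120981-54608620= 839512361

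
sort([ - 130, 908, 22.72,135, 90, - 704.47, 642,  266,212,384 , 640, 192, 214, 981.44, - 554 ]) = [ - 704.47, - 554, - 130, 22.72, 90,135, 192,212, 214,266,384 , 640,642, 908, 981.44] 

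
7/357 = 1/51 = 0.02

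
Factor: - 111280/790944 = - 65/462 = - 2^(-1 )*3^( - 1 )*5^1*7^( - 1 )*11^( - 1)*13^1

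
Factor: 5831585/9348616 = 2^( - 3)*5^1*61^( - 1)*71^1*16427^1*19157^(-1)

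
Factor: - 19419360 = - 2^5*3^1*5^1*23^1*1759^1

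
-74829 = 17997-92826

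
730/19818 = 365/9909 = 0.04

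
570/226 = 285/113 = 2.52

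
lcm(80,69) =5520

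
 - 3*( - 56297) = 168891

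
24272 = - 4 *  (-6068)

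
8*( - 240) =- 1920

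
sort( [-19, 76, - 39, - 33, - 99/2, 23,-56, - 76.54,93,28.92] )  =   [-76.54,-56, - 99/2, - 39, - 33, - 19, 23,28.92,76, 93]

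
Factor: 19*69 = 3^1*19^1*23^1= 1311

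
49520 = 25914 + 23606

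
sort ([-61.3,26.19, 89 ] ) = [- 61.3,26.19, 89 ] 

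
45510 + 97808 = 143318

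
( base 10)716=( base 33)ln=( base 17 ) 282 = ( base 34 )L2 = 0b1011001100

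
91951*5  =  459755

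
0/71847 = 0 = 0.00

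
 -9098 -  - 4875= - 4223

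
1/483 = 1/483= 0.00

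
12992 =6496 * 2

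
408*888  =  362304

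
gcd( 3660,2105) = 5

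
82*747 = 61254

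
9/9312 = 3/3104 = 0.00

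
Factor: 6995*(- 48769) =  - 341139155 = -5^1*7^1 * 1399^1 * 6967^1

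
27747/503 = 27747/503 = 55.16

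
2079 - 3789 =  - 1710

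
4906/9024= 2453/4512 =0.54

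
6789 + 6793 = 13582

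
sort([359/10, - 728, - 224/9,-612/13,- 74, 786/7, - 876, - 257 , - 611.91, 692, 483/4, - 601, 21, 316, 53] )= [ - 876, - 728, - 611.91,-601, - 257, - 74, - 612/13, - 224/9 , 21, 359/10,  53,786/7,483/4,316 , 692 ]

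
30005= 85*353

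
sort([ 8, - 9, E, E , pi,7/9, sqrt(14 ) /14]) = [- 9, sqrt(14)/14, 7/9, E, E, pi, 8]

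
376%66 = 46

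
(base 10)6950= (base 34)60E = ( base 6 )52102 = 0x1B26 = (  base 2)1101100100110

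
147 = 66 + 81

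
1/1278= 1/1278 = 0.00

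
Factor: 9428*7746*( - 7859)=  - 2^3*3^1*29^1*271^1*1291^1*2357^1= - 573937174392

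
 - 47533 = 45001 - 92534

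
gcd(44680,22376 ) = 8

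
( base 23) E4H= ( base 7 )30624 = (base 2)1110101011011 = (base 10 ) 7515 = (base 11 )5712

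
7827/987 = 2609/329=7.93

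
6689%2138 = 275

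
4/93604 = 1/23401=0.00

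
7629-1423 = 6206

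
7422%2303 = 513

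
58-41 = 17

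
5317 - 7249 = -1932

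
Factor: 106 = 2^1*53^1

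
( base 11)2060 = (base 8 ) 5250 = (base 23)53E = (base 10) 2728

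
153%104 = 49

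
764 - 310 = 454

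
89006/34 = 44503/17 = 2617.82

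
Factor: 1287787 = 1287787^1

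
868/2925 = 868/2925 = 0.30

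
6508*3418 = 22244344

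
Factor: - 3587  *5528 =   -  19828936=- 2^3*17^1*211^1*691^1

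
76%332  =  76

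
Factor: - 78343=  - 157^1*499^1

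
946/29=946/29 = 32.62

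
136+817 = 953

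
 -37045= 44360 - 81405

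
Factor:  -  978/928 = -2^( -4)*3^1 * 29^( - 1)*163^1 = -489/464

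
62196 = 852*73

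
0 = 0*75905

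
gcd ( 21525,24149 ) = 41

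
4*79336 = 317344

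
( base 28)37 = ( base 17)56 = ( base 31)2t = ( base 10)91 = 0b1011011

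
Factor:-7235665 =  - 5^1*67^1*21599^1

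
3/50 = 3/50 = 0.06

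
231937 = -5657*( - 41)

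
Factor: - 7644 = - 2^2 * 3^1*7^2  *  13^1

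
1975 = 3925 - 1950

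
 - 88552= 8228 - 96780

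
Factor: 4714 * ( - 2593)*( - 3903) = 47707938006 = 2^1 * 3^1*1301^1*2357^1*2593^1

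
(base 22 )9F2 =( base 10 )4688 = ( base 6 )33412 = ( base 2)1001001010000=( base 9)6378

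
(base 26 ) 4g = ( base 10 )120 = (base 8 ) 170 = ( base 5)440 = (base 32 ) 3o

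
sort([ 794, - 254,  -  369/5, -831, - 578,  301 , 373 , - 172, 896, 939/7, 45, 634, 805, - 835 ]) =[-835,-831,-578, - 254, - 172, - 369/5 , 45,939/7,301, 373,634,794, 805, 896 ] 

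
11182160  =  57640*194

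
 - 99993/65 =- 1539 + 42/65 = - 1538.35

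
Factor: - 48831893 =-11^1*449^1*9887^1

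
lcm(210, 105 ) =210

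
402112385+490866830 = 892979215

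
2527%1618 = 909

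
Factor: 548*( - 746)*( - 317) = 129592136 = 2^3 * 137^1*317^1*373^1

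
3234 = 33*98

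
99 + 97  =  196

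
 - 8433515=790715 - 9224230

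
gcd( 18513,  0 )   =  18513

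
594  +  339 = 933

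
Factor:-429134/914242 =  - 23/49 = -  7^( - 2 )*23^1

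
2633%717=482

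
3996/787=3996/787 = 5.08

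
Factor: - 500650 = - 2^1*5^2*17^1*19^1*31^1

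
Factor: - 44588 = -2^2*71^1*157^1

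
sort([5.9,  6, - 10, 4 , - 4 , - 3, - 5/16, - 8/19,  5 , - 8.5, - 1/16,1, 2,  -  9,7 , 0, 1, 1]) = [ - 10, - 9,-8.5, - 4, - 3 , - 8/19, - 5/16  , - 1/16,0, 1 , 1,1 , 2, 4,5,5.9 , 6, 7 ] 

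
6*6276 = 37656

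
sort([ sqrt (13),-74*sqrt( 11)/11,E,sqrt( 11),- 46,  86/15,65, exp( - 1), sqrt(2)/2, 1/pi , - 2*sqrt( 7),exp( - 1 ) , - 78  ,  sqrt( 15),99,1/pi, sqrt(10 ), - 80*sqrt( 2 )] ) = [ - 80 *sqrt( 2 ),-78, - 46,-74*sqrt(11)/11, - 2 *sqrt( 7),  1/pi,1/pi, exp( - 1),  exp( - 1), sqrt( 2)/2, E,sqrt( 10),sqrt ( 11 ), sqrt( 13 ),sqrt (15),86/15,65,99 ]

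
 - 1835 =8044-9879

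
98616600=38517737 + 60098863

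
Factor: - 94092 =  - 2^2* 3^1*7841^1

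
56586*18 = 1018548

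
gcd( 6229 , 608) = 1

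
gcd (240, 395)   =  5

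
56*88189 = 4938584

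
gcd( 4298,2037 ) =7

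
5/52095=1/10419 = 0.00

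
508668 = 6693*76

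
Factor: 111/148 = 3/4 = 2^ (-2)*3^1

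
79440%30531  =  18378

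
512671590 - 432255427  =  80416163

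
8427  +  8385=16812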